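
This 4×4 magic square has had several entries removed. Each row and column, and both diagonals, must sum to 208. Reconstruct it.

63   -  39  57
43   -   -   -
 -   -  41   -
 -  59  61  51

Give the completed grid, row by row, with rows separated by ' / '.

From row 1, 208 − (63 + 39 + 57) gives (1,2) = 49.
Using row 4: 59 + 61 + 51 + ? → (4,1) = 208 − 171 = 37.
Column 1 must total 208; the given cells sum to 143, so (3,1) = 65.
Using column 3: 39 + 41 + 61 + ? → (2,3) = 208 − 141 = 67.
Main diagonal: 63 + 41 + 51 + ? = 208, so (2,2) = 53.
Anti-diagonal: 57 + 67 + 37 + ? = 208, so (3,2) = 47.
Row 2 needs 208; the known cells sum to 163, so (2,4) = 45.
Row 3 must total 208; the given cells sum to 153, so (3,4) = 55.

63 49 39 57 / 43 53 67 45 / 65 47 41 55 / 37 59 61 51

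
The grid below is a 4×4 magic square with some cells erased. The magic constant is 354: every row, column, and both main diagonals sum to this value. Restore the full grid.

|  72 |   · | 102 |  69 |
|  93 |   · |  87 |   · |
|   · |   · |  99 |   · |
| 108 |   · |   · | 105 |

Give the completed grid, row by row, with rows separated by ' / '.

72 111 102 69 / 93 78 87 96 / 81 90 99 84 / 108 75 66 105

Row 1 needs 354; the known cells sum to 243, so (1,2) = 111.
The remaining cell in column 1 is (3,1) = 354 − 273 = 81.
Using column 3: 102 + 87 + 99 + ? → (4,3) = 354 − 288 = 66.
The remaining cell in main diagonal is (2,2) = 354 − 276 = 78.
Anti-diagonal must total 354; the given cells sum to 264, so (3,2) = 90.
The remaining cell in row 2 is (2,4) = 354 − 258 = 96.
The remaining cell in row 3 is (3,4) = 354 − 270 = 84.
Row 4: 108 + 66 + 105 + ? = 354, so (4,2) = 75.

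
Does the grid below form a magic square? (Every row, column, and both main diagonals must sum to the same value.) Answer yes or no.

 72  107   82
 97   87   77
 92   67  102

Yes

Row 1: 72 + 107 + 82 = 261.
Row 2: 97 + 87 + 77 = 261.
Row 3: 92 + 67 + 102 = 261.
Column 1: 72 + 97 + 92 = 261.
Column 2: 107 + 87 + 67 = 261.
Column 3: 82 + 77 + 102 = 261.
Main diagonal: 72 + 87 + 102 = 261.
Anti-diagonal: 82 + 87 + 92 = 261.
All lines sum to 261.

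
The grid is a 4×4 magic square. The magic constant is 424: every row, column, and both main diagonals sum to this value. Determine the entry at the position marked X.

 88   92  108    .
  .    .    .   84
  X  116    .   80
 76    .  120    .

From row 1, 424 − (88 + 92 + 108) gives (1,4) = 136.
Column 4 must total 424; the given cells sum to 300, so (4,4) = 124.
From anti-diagonal, 424 − (136 + 116 + 76) gives (2,3) = 96.
From row 4, 424 − (76 + 120 + 124) gives (4,2) = 104.
Column 2: 92 + 116 + 104 + ? = 424, so (2,2) = 112.
Column 3: 108 + 96 + 120 + ? = 424, so (3,3) = 100.
Row 2: 112 + 96 + 84 + ? = 424, so (2,1) = 132.
Row 3 must total 424; the given cells sum to 296, so (3,1) = 128.

128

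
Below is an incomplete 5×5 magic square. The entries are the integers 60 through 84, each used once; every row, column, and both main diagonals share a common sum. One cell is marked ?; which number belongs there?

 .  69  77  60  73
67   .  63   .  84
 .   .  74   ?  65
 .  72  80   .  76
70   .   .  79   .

The entries are 60 through 84, which sum to 1800, so each line sums to 1800/5 = 360.
From row 1, 360 − (69 + 77 + 60 + 73) gives (1,1) = 81.
From column 3, 360 − (77 + 63 + 74 + 80) gives (5,3) = 66.
Column 5 needs 360; the known cells sum to 298, so (5,5) = 62.
Using anti-diagonal: 73 + 74 + 72 + 70 + ? → (2,4) = 360 − 289 = 71.
Using row 2: 67 + 63 + 71 + 84 + ? → (2,2) = 360 − 285 = 75.
Row 5 must total 360; the given cells sum to 277, so (5,2) = 83.
Column 2: 69 + 75 + 72 + 83 + ? = 360, so (3,2) = 61.
Main diagonal: 81 + 75 + 74 + 62 + ? = 360, so (4,4) = 68.
Row 4: 72 + 80 + 68 + 76 + ? = 360, so (4,1) = 64.
Column 1 must total 360; the given cells sum to 282, so (3,1) = 78.
Column 4: 60 + 71 + 68 + 79 + ? = 360, so (3,4) = 82.

82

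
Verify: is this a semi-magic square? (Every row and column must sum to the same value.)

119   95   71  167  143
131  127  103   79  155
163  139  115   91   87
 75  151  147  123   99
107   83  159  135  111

Yes

Row 1: 119 + 95 + 71 + 167 + 143 = 595.
Row 2: 131 + 127 + 103 + 79 + 155 = 595.
Row 3: 163 + 139 + 115 + 91 + 87 = 595.
Row 4: 75 + 151 + 147 + 123 + 99 = 595.
Row 5: 107 + 83 + 159 + 135 + 111 = 595.
Column 1: 119 + 131 + 163 + 75 + 107 = 595.
Column 2: 95 + 127 + 139 + 151 + 83 = 595.
Column 3: 71 + 103 + 115 + 147 + 159 = 595.
Column 4: 167 + 79 + 91 + 123 + 135 = 595.
Column 5: 143 + 155 + 87 + 99 + 111 = 595.
All lines sum to 595.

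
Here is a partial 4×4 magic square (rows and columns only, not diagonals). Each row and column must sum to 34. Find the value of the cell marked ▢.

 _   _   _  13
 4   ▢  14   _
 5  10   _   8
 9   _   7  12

15

Row 3: 5 + 10 + 8 + ? = 34, so (3,3) = 11.
Using row 4: 9 + 7 + 12 + ? → (4,2) = 34 − 28 = 6.
From column 1, 34 − (4 + 5 + 9) gives (1,1) = 16.
The remaining cell in column 3 is (1,3) = 34 − 32 = 2.
Column 4: 13 + 8 + 12 + ? = 34, so (2,4) = 1.
Row 1 needs 34; the known cells sum to 31, so (1,2) = 3.
Row 2: 4 + 14 + 1 + ? = 34, so (2,2) = 15.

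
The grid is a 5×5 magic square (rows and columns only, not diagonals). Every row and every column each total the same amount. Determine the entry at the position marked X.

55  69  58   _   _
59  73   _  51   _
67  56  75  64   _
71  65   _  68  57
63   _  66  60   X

Column 1 is complete and sums to 315; that is the magic constant.
Using row 3: 67 + 56 + 75 + 64 + ? → (3,5) = 315 − 262 = 53.
From row 4, 315 − (71 + 65 + 68 + 57) gives (4,3) = 54.
Column 2: 69 + 73 + 56 + 65 + ? = 315, so (5,2) = 52.
From column 3, 315 − (58 + 75 + 54 + 66) gives (2,3) = 62.
Column 4 must total 315; the given cells sum to 243, so (1,4) = 72.
From row 1, 315 − (55 + 69 + 58 + 72) gives (1,5) = 61.
Row 2 needs 315; the known cells sum to 245, so (2,5) = 70.
The remaining cell in row 5 is (5,5) = 315 − 241 = 74.

74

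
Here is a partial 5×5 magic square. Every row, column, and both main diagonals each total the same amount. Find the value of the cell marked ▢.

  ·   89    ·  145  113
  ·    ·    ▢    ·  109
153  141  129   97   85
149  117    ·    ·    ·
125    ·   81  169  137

133

Row 3 is complete and sums to 605; that is the magic constant.
Row 5: 125 + 81 + 169 + 137 + ? = 605, so (5,2) = 93.
Using column 2: 89 + 141 + 117 + 93 + ? → (2,2) = 605 − 440 = 165.
Column 5 must total 605; the given cells sum to 444, so (4,5) = 161.
Anti-diagonal needs 605; the known cells sum to 484, so (2,4) = 121.
Column 4 must total 605; the given cells sum to 532, so (4,4) = 73.
The remaining cell in main diagonal is (1,1) = 605 − 504 = 101.
Row 1: 101 + 89 + 145 + 113 + ? = 605, so (1,3) = 157.
Row 4 needs 605; the known cells sum to 500, so (4,3) = 105.
Using column 1: 101 + 153 + 149 + 125 + ? → (2,1) = 605 − 528 = 77.
Column 3 needs 605; the known cells sum to 472, so (2,3) = 133.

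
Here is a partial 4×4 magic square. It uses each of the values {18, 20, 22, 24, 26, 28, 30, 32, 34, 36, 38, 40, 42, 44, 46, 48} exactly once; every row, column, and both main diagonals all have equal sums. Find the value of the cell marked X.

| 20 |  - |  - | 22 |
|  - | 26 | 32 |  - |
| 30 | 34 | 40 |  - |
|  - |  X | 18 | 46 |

The 16 entries sum to 528, so each line sums to 528/4 = 132.
The remaining cell in row 3 is (3,4) = 132 − 104 = 28.
Using column 3: 32 + 40 + 18 + ? → (1,3) = 132 − 90 = 42.
From column 4, 132 − (22 + 28 + 46) gives (2,4) = 36.
From anti-diagonal, 132 − (22 + 32 + 34) gives (4,1) = 44.
Row 1: 20 + 42 + 22 + ? = 132, so (1,2) = 48.
Row 2: 26 + 32 + 36 + ? = 132, so (2,1) = 38.
The remaining cell in row 4 is (4,2) = 132 − 108 = 24.

24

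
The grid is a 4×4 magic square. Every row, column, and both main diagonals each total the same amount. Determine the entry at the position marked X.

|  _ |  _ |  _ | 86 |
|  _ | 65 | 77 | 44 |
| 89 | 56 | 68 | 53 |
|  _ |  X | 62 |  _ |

Row 3 is complete and sums to 266; that is the magic constant.
Row 2 needs 266; the known cells sum to 186, so (2,1) = 80.
Column 3 must total 266; the given cells sum to 207, so (1,3) = 59.
Column 4: 86 + 44 + 53 + ? = 266, so (4,4) = 83.
Main diagonal must total 266; the given cells sum to 216, so (1,1) = 50.
The remaining cell in anti-diagonal is (4,1) = 266 − 219 = 47.
Using row 1: 50 + 59 + 86 + ? → (1,2) = 266 − 195 = 71.
From row 4, 266 − (47 + 62 + 83) gives (4,2) = 74.

74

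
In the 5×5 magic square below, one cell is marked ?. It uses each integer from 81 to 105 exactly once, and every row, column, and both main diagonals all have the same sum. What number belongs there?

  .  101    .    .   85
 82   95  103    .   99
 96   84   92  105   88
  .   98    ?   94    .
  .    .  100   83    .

The entries are 81 through 105, which sum to 2325, so each line sums to 2325/5 = 465.
Row 2 needs 465; the known cells sum to 379, so (2,4) = 86.
Column 2 needs 465; the known cells sum to 378, so (5,2) = 87.
Column 4: 86 + 105 + 94 + 83 + ? = 465, so (1,4) = 97.
Using anti-diagonal: 85 + 86 + 92 + 98 + ? → (5,1) = 465 − 361 = 104.
Row 5 must total 465; the given cells sum to 374, so (5,5) = 91.
Using column 5: 85 + 99 + 88 + 91 + ? → (4,5) = 465 − 363 = 102.
Main diagonal needs 465; the known cells sum to 372, so (1,1) = 93.
The remaining cell in row 1 is (1,3) = 465 − 376 = 89.
From column 1, 465 − (93 + 82 + 96 + 104) gives (4,1) = 90.
From column 3, 465 − (89 + 103 + 92 + 100) gives (4,3) = 81.

81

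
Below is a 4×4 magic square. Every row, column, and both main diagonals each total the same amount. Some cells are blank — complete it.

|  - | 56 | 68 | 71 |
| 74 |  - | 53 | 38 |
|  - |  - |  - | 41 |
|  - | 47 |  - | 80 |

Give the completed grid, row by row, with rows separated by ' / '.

Column 4 is already complete: 71 + 38 + 41 + 80 = 230, so that is the magic constant.
From row 1, 230 − (56 + 68 + 71) gives (1,1) = 35.
Row 2 must total 230; the given cells sum to 165, so (2,2) = 65.
The remaining cell in column 2 is (3,2) = 230 − 168 = 62.
Main diagonal: 35 + 65 + 80 + ? = 230, so (3,3) = 50.
Anti-diagonal: 71 + 53 + 62 + ? = 230, so (4,1) = 44.
Row 3: 62 + 50 + 41 + ? = 230, so (3,1) = 77.
Row 4: 44 + 47 + 80 + ? = 230, so (4,3) = 59.

35 56 68 71 / 74 65 53 38 / 77 62 50 41 / 44 47 59 80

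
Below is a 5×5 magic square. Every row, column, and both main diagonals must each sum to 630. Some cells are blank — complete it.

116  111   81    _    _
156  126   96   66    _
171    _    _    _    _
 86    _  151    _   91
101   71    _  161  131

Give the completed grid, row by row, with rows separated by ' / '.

116 111 81 176 146 / 156 126 96 66 186 / 171 141 136 106 76 / 86 181 151 121 91 / 101 71 166 161 131

From row 2, 630 − (156 + 126 + 96 + 66) gives (2,5) = 186.
Row 5: 101 + 71 + 161 + 131 + ? = 630, so (5,3) = 166.
Column 3: 81 + 96 + 151 + 166 + ? = 630, so (3,3) = 136.
Using main diagonal: 116 + 126 + 136 + 131 + ? → (4,4) = 630 − 509 = 121.
Row 4 needs 630; the known cells sum to 449, so (4,2) = 181.
The remaining cell in column 2 is (3,2) = 630 − 489 = 141.
Using anti-diagonal: 66 + 136 + 181 + 101 + ? → (1,5) = 630 − 484 = 146.
Row 1 needs 630; the known cells sum to 454, so (1,4) = 176.
From column 4, 630 − (176 + 66 + 121 + 161) gives (3,4) = 106.
Column 5: 146 + 186 + 91 + 131 + ? = 630, so (3,5) = 76.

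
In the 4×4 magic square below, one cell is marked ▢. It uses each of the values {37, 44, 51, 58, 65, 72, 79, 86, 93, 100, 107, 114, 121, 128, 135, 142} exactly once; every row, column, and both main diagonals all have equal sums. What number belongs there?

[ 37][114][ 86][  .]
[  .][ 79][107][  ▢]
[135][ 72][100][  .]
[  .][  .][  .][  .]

The 16 entries sum to 1432, so each line sums to 1432/4 = 358.
Using row 1: 37 + 114 + 86 + ? → (1,4) = 358 − 237 = 121.
Row 3 needs 358; the known cells sum to 307, so (3,4) = 51.
Column 2 needs 358; the known cells sum to 265, so (4,2) = 93.
The remaining cell in column 3 is (4,3) = 358 − 293 = 65.
Using main diagonal: 37 + 79 + 100 + ? → (4,4) = 358 − 216 = 142.
Using anti-diagonal: 121 + 107 + 72 + ? → (4,1) = 358 − 300 = 58.
Using column 1: 37 + 135 + 58 + ? → (2,1) = 358 − 230 = 128.
The remaining cell in column 4 is (2,4) = 358 − 314 = 44.

44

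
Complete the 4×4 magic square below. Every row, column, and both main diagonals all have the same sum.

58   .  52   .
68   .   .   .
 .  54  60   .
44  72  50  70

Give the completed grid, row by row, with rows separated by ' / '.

58 62 52 64 / 68 48 74 46 / 66 54 60 56 / 44 72 50 70

Row 4 is already complete: 44 + 72 + 50 + 70 = 236, so that is the magic constant.
From column 1, 236 − (58 + 68 + 44) gives (3,1) = 66.
Column 3: 52 + 60 + 50 + ? = 236, so (2,3) = 74.
From main diagonal, 236 − (58 + 60 + 70) gives (2,2) = 48.
From anti-diagonal, 236 − (74 + 54 + 44) gives (1,4) = 64.
Using row 1: 58 + 52 + 64 + ? → (1,2) = 236 − 174 = 62.
Row 2: 68 + 48 + 74 + ? = 236, so (2,4) = 46.
The remaining cell in row 3 is (3,4) = 236 − 180 = 56.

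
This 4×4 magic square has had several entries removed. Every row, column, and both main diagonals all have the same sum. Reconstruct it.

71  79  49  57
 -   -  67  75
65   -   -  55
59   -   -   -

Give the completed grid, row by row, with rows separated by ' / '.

71 79 49 57 / 61 53 67 75 / 65 73 63 55 / 59 51 77 69

Row 1 is already complete: 71 + 79 + 49 + 57 = 256, so that is the magic constant.
Column 1 needs 256; the known cells sum to 195, so (2,1) = 61.
Using column 4: 57 + 75 + 55 + ? → (4,4) = 256 − 187 = 69.
Anti-diagonal needs 256; the known cells sum to 183, so (3,2) = 73.
Row 2: 61 + 67 + 75 + ? = 256, so (2,2) = 53.
Row 3 must total 256; the given cells sum to 193, so (3,3) = 63.
The remaining cell in column 2 is (4,2) = 256 − 205 = 51.
Using column 3: 49 + 67 + 63 + ? → (4,3) = 256 − 179 = 77.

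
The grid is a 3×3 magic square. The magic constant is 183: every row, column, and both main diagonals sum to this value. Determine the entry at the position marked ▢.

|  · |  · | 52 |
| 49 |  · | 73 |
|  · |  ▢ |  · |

55

Using row 2: 49 + 73 + ? → (2,2) = 183 − 122 = 61.
Using column 3: 52 + 73 + ? → (3,3) = 183 − 125 = 58.
Main diagonal must total 183; the given cells sum to 119, so (1,1) = 64.
Using anti-diagonal: 52 + 61 + ? → (3,1) = 183 − 113 = 70.
Using row 1: 64 + 52 + ? → (1,2) = 183 − 116 = 67.
Row 3 needs 183; the known cells sum to 128, so (3,2) = 55.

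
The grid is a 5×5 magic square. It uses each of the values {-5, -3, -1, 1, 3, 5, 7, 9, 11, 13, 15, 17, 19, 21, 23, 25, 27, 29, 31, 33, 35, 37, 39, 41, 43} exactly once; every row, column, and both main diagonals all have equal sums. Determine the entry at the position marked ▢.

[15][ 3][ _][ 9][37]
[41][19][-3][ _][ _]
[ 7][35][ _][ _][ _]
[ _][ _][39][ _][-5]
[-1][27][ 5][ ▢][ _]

The 25 entries sum to 475, so each line sums to 475/5 = 95.
The remaining cell in row 1 is (1,3) = 95 − 64 = 31.
Column 1: 15 + 41 + 7 + (-1) + ? = 95, so (4,1) = 33.
Column 2 must total 95; the given cells sum to 84, so (4,2) = 11.
From column 3, 95 − (31 + (-3) + 39 + 5) gives (3,3) = 23.
Anti-diagonal: 37 + 23 + 11 + (-1) + ? = 95, so (2,4) = 25.
Row 2: 41 + 19 + (-3) + 25 + ? = 95, so (2,5) = 13.
Row 4 needs 95; the known cells sum to 78, so (4,4) = 17.
Using main diagonal: 15 + 19 + 23 + 17 + ? → (5,5) = 95 − 74 = 21.
Using row 5: -1 + 27 + 5 + 21 + ? → (5,4) = 95 − 52 = 43.

43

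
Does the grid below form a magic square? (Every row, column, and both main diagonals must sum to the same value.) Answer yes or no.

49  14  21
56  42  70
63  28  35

No — row 3 sums to 126 but row 2 sums to 168.

Row 1: 49 + 14 + 21 = 84.
Row 2: 56 + 42 + 70 = 168.
Row 3: 63 + 28 + 35 = 126.
Column 1: 49 + 56 + 63 = 168.
Column 2: 14 + 42 + 28 = 84.
Column 3: 21 + 70 + 35 = 126.
Main diagonal: 49 + 42 + 35 = 126.
Anti-diagonal: 21 + 42 + 63 = 126.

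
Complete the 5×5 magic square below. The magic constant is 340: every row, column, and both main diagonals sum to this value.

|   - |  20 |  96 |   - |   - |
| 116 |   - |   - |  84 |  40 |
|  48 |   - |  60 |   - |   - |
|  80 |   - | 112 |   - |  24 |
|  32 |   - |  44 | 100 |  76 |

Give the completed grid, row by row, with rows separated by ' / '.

Using row 5: 32 + 44 + 100 + 76 + ? → (5,2) = 340 − 252 = 88.
The remaining cell in column 1 is (1,1) = 340 − 276 = 64.
From column 3, 340 − (96 + 60 + 112 + 44) gives (2,3) = 28.
Row 2 must total 340; the given cells sum to 268, so (2,2) = 72.
Using main diagonal: 64 + 72 + 60 + 76 + ? → (4,4) = 340 − 272 = 68.
Using row 4: 80 + 112 + 68 + 24 + ? → (4,2) = 340 − 284 = 56.
Column 2: 20 + 72 + 56 + 88 + ? = 340, so (3,2) = 104.
Anti-diagonal must total 340; the given cells sum to 232, so (1,5) = 108.
Row 1 must total 340; the given cells sum to 288, so (1,4) = 52.
Using column 4: 52 + 84 + 68 + 100 + ? → (3,4) = 340 − 304 = 36.
From column 5, 340 − (108 + 40 + 24 + 76) gives (3,5) = 92.

64 20 96 52 108 / 116 72 28 84 40 / 48 104 60 36 92 / 80 56 112 68 24 / 32 88 44 100 76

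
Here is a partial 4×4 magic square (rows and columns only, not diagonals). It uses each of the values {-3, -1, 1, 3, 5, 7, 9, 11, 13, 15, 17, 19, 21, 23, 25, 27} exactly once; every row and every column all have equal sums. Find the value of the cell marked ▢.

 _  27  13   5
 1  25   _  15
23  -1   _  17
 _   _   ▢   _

The 16 entries sum to 192, so each line sums to 192/4 = 48.
From row 1, 48 − (27 + 13 + 5) gives (1,1) = 3.
Row 2 needs 48; the known cells sum to 41, so (2,3) = 7.
Using row 3: 23 + (-1) + 17 + ? → (3,3) = 48 − 39 = 9.
Column 1 needs 48; the known cells sum to 27, so (4,1) = 21.
Using column 2: 27 + 25 + (-1) + ? → (4,2) = 48 − 51 = -3.
Column 3 must total 48; the given cells sum to 29, so (4,3) = 19.

19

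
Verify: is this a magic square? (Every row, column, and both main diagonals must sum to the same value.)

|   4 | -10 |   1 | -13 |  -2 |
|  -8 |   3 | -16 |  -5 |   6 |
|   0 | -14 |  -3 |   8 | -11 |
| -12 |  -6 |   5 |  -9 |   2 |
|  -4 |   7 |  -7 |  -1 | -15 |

Row 1: 4 + (-10) + 1 + (-13) + (-2) = -20.
Row 2: -8 + 3 + (-16) + (-5) + 6 = -20.
Row 3: 0 + (-14) + (-3) + 8 + (-11) = -20.
Row 4: -12 + (-6) + 5 + (-9) + 2 = -20.
Row 5: -4 + 7 + (-7) + (-1) + (-15) = -20.
Column 1: 4 + (-8) + 0 + (-12) + (-4) = -20.
Column 2: -10 + 3 + (-14) + (-6) + 7 = -20.
Column 3: 1 + (-16) + (-3) + 5 + (-7) = -20.
Column 4: -13 + (-5) + 8 + (-9) + (-1) = -20.
Column 5: -2 + 6 + (-11) + 2 + (-15) = -20.
Main diagonal: 4 + 3 + (-3) + (-9) + (-15) = -20.
Anti-diagonal: -2 + (-5) + (-3) + (-6) + (-4) = -20.
All lines sum to -20.

Yes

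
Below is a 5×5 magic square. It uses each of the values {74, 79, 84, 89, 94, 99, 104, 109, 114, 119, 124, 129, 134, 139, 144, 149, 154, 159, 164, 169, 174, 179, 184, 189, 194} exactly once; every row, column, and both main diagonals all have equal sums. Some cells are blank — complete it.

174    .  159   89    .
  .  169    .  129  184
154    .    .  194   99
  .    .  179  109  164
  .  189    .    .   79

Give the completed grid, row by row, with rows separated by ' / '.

174 104 159 89 144 / 114 169 74 129 184 / 154 84 139 194 99 / 94 124 179 109 164 / 134 189 119 149 79

The 25 entries sum to 3350, so each line sums to 3350/5 = 670.
Column 4 must total 670; the given cells sum to 521, so (5,4) = 149.
The remaining cell in column 5 is (1,5) = 670 − 526 = 144.
Main diagonal needs 670; the known cells sum to 531, so (3,3) = 139.
The remaining cell in row 1 is (1,2) = 670 − 566 = 104.
Row 3 must total 670; the given cells sum to 586, so (3,2) = 84.
Column 2 needs 670; the known cells sum to 546, so (4,2) = 124.
Using anti-diagonal: 144 + 129 + 139 + 124 + ? → (5,1) = 670 − 536 = 134.
The remaining cell in row 4 is (4,1) = 670 − 576 = 94.
Using row 5: 134 + 189 + 149 + 79 + ? → (5,3) = 670 − 551 = 119.
Using column 1: 174 + 154 + 94 + 134 + ? → (2,1) = 670 − 556 = 114.
Using column 3: 159 + 139 + 179 + 119 + ? → (2,3) = 670 − 596 = 74.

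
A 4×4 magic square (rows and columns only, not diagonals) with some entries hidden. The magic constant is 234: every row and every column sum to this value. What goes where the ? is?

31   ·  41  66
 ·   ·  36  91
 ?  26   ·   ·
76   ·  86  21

Row 1 must total 234; the given cells sum to 138, so (1,2) = 96.
Row 4 must total 234; the given cells sum to 183, so (4,2) = 51.
Column 2 must total 234; the given cells sum to 173, so (2,2) = 61.
From column 3, 234 − (41 + 36 + 86) gives (3,3) = 71.
Column 4: 66 + 91 + 21 + ? = 234, so (3,4) = 56.
Row 2 needs 234; the known cells sum to 188, so (2,1) = 46.
Row 3: 26 + 71 + 56 + ? = 234, so (3,1) = 81.

81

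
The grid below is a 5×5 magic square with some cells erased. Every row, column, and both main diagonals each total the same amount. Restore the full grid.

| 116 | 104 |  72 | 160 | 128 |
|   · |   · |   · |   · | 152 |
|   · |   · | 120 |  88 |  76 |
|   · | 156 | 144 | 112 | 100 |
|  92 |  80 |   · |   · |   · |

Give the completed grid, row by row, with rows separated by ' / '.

Row 1 is already complete: 116 + 104 + 72 + 160 + 128 = 580, so that is the magic constant.
The remaining cell in row 4 is (4,1) = 580 − 512 = 68.
Column 5 needs 580; the known cells sum to 456, so (5,5) = 124.
Main diagonal must total 580; the given cells sum to 472, so (2,2) = 108.
Anti-diagonal must total 580; the given cells sum to 496, so (2,4) = 84.
Using column 2: 104 + 108 + 156 + 80 + ? → (3,2) = 580 − 448 = 132.
Column 4 needs 580; the known cells sum to 444, so (5,4) = 136.
Row 3 needs 580; the known cells sum to 416, so (3,1) = 164.
From row 5, 580 − (92 + 80 + 136 + 124) gives (5,3) = 148.
Column 1: 116 + 164 + 68 + 92 + ? = 580, so (2,1) = 140.
Column 3: 72 + 120 + 144 + 148 + ? = 580, so (2,3) = 96.

116 104 72 160 128 / 140 108 96 84 152 / 164 132 120 88 76 / 68 156 144 112 100 / 92 80 148 136 124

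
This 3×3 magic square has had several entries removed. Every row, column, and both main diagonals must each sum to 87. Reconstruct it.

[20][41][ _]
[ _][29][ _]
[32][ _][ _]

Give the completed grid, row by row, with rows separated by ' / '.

20 41 26 / 35 29 23 / 32 17 38

The remaining cell in row 1 is (1,3) = 87 − 61 = 26.
From column 1, 87 − (20 + 32) gives (2,1) = 35.
Column 2 must total 87; the given cells sum to 70, so (3,2) = 17.
Main diagonal needs 87; the known cells sum to 49, so (3,3) = 38.
Row 2 must total 87; the given cells sum to 64, so (2,3) = 23.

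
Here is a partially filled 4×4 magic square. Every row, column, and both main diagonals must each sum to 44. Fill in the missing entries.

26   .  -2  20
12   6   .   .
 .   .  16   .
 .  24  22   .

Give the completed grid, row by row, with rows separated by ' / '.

26 0 -2 20 / 12 6 8 18 / 4 14 16 10 / 2 24 22 -4

Row 1 must total 44; the given cells sum to 44, so (1,2) = 0.
Column 2: 0 + 6 + 24 + ? = 44, so (3,2) = 14.
Using column 3: -2 + 16 + 22 + ? → (2,3) = 44 − 36 = 8.
The remaining cell in main diagonal is (4,4) = 44 − 48 = -4.
Anti-diagonal must total 44; the given cells sum to 42, so (4,1) = 2.
From row 2, 44 − (12 + 6 + 8) gives (2,4) = 18.
Column 1: 26 + 12 + 2 + ? = 44, so (3,1) = 4.
Using column 4: 20 + 18 + (-4) + ? → (3,4) = 44 − 34 = 10.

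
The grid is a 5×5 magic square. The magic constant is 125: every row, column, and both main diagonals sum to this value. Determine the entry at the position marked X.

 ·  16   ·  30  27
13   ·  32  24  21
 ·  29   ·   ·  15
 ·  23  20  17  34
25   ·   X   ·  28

Using row 2: 13 + 32 + 24 + 21 + ? → (2,2) = 125 − 90 = 35.
From row 4, 125 − (23 + 20 + 17 + 34) gives (4,1) = 31.
From column 2, 125 − (16 + 35 + 29 + 23) gives (5,2) = 22.
Anti-diagonal must total 125; the given cells sum to 99, so (3,3) = 26.
Main diagonal: 35 + 26 + 17 + 28 + ? = 125, so (1,1) = 19.
Row 1 needs 125; the known cells sum to 92, so (1,3) = 33.
Column 1: 19 + 13 + 31 + 25 + ? = 125, so (3,1) = 37.
From column 3, 125 − (33 + 32 + 26 + 20) gives (5,3) = 14.

14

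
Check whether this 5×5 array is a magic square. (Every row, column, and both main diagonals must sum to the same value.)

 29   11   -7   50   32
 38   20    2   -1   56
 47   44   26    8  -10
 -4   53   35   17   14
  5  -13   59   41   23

Yes

Row 1: 29 + 11 + (-7) + 50 + 32 = 115.
Row 2: 38 + 20 + 2 + (-1) + 56 = 115.
Row 3: 47 + 44 + 26 + 8 + (-10) = 115.
Row 4: -4 + 53 + 35 + 17 + 14 = 115.
Row 5: 5 + (-13) + 59 + 41 + 23 = 115.
Column 1: 29 + 38 + 47 + (-4) + 5 = 115.
Column 2: 11 + 20 + 44 + 53 + (-13) = 115.
Column 3: -7 + 2 + 26 + 35 + 59 = 115.
Column 4: 50 + (-1) + 8 + 17 + 41 = 115.
Column 5: 32 + 56 + (-10) + 14 + 23 = 115.
Main diagonal: 29 + 20 + 26 + 17 + 23 = 115.
Anti-diagonal: 32 + (-1) + 26 + 53 + 5 = 115.
All lines sum to 115.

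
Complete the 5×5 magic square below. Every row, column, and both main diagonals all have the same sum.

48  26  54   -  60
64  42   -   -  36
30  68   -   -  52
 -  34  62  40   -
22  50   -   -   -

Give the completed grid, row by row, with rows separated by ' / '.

Column 2 is already complete: 26 + 42 + 68 + 34 + 50 = 220, so that is the magic constant.
Row 1: 48 + 26 + 54 + 60 + ? = 220, so (1,4) = 32.
Column 1 must total 220; the given cells sum to 164, so (4,1) = 56.
Row 4: 56 + 34 + 62 + 40 + ? = 220, so (4,5) = 28.
Column 5 needs 220; the known cells sum to 176, so (5,5) = 44.
From main diagonal, 220 − (48 + 42 + 40 + 44) gives (3,3) = 46.
Anti-diagonal needs 220; the known cells sum to 162, so (2,4) = 58.
Row 2 must total 220; the given cells sum to 200, so (2,3) = 20.
Row 3 needs 220; the known cells sum to 196, so (3,4) = 24.
Column 3: 54 + 20 + 46 + 62 + ? = 220, so (5,3) = 38.
Using column 4: 32 + 58 + 24 + 40 + ? → (5,4) = 220 − 154 = 66.

48 26 54 32 60 / 64 42 20 58 36 / 30 68 46 24 52 / 56 34 62 40 28 / 22 50 38 66 44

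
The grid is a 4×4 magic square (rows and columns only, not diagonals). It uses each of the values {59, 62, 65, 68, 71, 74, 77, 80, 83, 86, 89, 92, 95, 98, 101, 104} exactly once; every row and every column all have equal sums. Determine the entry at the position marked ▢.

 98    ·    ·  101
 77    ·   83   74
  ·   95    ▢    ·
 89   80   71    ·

104

The 16 entries sum to 1304, so each line sums to 1304/4 = 326.
Row 2 must total 326; the given cells sum to 234, so (2,2) = 92.
The remaining cell in row 4 is (4,4) = 326 − 240 = 86.
Using column 1: 98 + 77 + 89 + ? → (3,1) = 326 − 264 = 62.
Using column 2: 92 + 95 + 80 + ? → (1,2) = 326 − 267 = 59.
The remaining cell in column 4 is (3,4) = 326 − 261 = 65.
Using row 1: 98 + 59 + 101 + ? → (1,3) = 326 − 258 = 68.
From row 3, 326 − (62 + 95 + 65) gives (3,3) = 104.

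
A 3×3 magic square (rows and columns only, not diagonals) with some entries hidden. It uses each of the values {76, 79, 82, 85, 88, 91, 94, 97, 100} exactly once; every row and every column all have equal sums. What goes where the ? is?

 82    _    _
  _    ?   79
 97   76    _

100

The 9 entries sum to 792, so each line sums to 792/3 = 264.
Row 3 needs 264; the known cells sum to 173, so (3,3) = 91.
Column 1 needs 264; the known cells sum to 179, so (2,1) = 85.
Column 3 needs 264; the known cells sum to 170, so (1,3) = 94.
Row 1 must total 264; the given cells sum to 176, so (1,2) = 88.
Row 2 must total 264; the given cells sum to 164, so (2,2) = 100.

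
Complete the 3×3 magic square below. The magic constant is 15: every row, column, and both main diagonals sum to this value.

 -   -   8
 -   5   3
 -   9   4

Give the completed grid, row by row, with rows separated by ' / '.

6 1 8 / 7 5 3 / 2 9 4

Row 2 needs 15; the known cells sum to 8, so (2,1) = 7.
Row 3 needs 15; the known cells sum to 13, so (3,1) = 2.
Using column 1: 7 + 2 + ? → (1,1) = 15 − 9 = 6.
Column 2 must total 15; the given cells sum to 14, so (1,2) = 1.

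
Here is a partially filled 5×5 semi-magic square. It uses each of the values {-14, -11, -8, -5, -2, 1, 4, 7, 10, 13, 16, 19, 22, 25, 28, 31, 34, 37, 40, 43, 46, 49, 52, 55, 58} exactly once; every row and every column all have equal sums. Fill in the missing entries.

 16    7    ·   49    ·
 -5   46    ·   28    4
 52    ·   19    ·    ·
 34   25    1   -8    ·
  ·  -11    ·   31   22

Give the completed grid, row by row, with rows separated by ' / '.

The 25 entries sum to 550, so each line sums to 550/5 = 110.
Row 2 needs 110; the known cells sum to 73, so (2,3) = 37.
Using row 4: 34 + 25 + 1 + (-8) + ? → (4,5) = 110 − 52 = 58.
Column 1: 16 + (-5) + 52 + 34 + ? = 110, so (5,1) = 13.
Using column 2: 7 + 46 + 25 + (-11) + ? → (3,2) = 110 − 67 = 43.
The remaining cell in column 4 is (3,4) = 110 − 100 = 10.
The remaining cell in row 3 is (3,5) = 110 − 124 = -14.
The remaining cell in row 5 is (5,3) = 110 − 55 = 55.
Using column 3: 37 + 19 + 1 + 55 + ? → (1,3) = 110 − 112 = -2.
The remaining cell in column 5 is (1,5) = 110 − 70 = 40.

16 7 -2 49 40 / -5 46 37 28 4 / 52 43 19 10 -14 / 34 25 1 -8 58 / 13 -11 55 31 22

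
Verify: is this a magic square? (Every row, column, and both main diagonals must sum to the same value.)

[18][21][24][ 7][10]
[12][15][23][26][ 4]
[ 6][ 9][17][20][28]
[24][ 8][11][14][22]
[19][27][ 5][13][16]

Row 1: 18 + 21 + 24 + 7 + 10 = 80.
Row 2: 12 + 15 + 23 + 26 + 4 = 80.
Row 3: 6 + 9 + 17 + 20 + 28 = 80.
Row 4: 24 + 8 + 11 + 14 + 22 = 79.
Row 5: 19 + 27 + 5 + 13 + 16 = 80.
Column 1: 18 + 12 + 6 + 24 + 19 = 79.
Column 2: 21 + 15 + 9 + 8 + 27 = 80.
Column 3: 24 + 23 + 17 + 11 + 5 = 80.
Column 4: 7 + 26 + 20 + 14 + 13 = 80.
Column 5: 10 + 4 + 28 + 22 + 16 = 80.
Main diagonal: 18 + 15 + 17 + 14 + 16 = 80.
Anti-diagonal: 10 + 26 + 17 + 8 + 19 = 80.

No — column 1 sums to 79 but row 2 sums to 80.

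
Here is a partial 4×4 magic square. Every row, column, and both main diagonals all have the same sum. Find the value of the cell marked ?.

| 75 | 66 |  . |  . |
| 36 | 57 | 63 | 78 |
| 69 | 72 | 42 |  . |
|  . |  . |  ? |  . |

Row 2 is complete and sums to 234; that is the magic constant.
Row 3 must total 234; the given cells sum to 183, so (3,4) = 51.
The remaining cell in column 1 is (4,1) = 234 − 180 = 54.
Column 2 needs 234; the known cells sum to 195, so (4,2) = 39.
Main diagonal: 75 + 57 + 42 + ? = 234, so (4,4) = 60.
Using anti-diagonal: 63 + 72 + 54 + ? → (1,4) = 234 − 189 = 45.
The remaining cell in row 1 is (1,3) = 234 − 186 = 48.
From row 4, 234 − (54 + 39 + 60) gives (4,3) = 81.

81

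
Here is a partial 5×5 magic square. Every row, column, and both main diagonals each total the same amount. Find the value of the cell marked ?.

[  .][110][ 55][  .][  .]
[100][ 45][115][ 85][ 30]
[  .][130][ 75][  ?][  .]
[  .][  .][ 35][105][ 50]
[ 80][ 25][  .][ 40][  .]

20

Row 2 is complete and sums to 375; that is the magic constant.
From column 2, 375 − (110 + 45 + 130 + 25) gives (4,2) = 65.
Using column 3: 55 + 115 + 75 + 35 + ? → (5,3) = 375 − 280 = 95.
The remaining cell in anti-diagonal is (1,5) = 375 − 305 = 70.
From row 4, 375 − (65 + 35 + 105 + 50) gives (4,1) = 120.
Row 5: 80 + 25 + 95 + 40 + ? = 375, so (5,5) = 135.
Column 5: 70 + 30 + 50 + 135 + ? = 375, so (3,5) = 90.
Main diagonal: 45 + 75 + 105 + 135 + ? = 375, so (1,1) = 15.
Row 1 must total 375; the given cells sum to 250, so (1,4) = 125.
Column 1: 15 + 100 + 120 + 80 + ? = 375, so (3,1) = 60.
Column 4: 125 + 85 + 105 + 40 + ? = 375, so (3,4) = 20.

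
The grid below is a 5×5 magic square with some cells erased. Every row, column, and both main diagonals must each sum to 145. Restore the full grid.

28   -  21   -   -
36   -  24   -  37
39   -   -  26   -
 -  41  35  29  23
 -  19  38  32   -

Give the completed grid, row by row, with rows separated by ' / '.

28 22 21 40 34 / 36 30 24 18 37 / 39 33 27 26 20 / 17 41 35 29 23 / 25 19 38 32 31

Row 4 must total 145; the given cells sum to 128, so (4,1) = 17.
Column 1: 28 + 36 + 39 + 17 + ? = 145, so (5,1) = 25.
Column 3 must total 145; the given cells sum to 118, so (3,3) = 27.
The remaining cell in row 5 is (5,5) = 145 − 114 = 31.
The remaining cell in main diagonal is (2,2) = 145 − 115 = 30.
From row 2, 145 − (36 + 30 + 24 + 37) gives (2,4) = 18.
Using column 4: 18 + 26 + 29 + 32 + ? → (1,4) = 145 − 105 = 40.
Using anti-diagonal: 18 + 27 + 41 + 25 + ? → (1,5) = 145 − 111 = 34.
The remaining cell in row 1 is (1,2) = 145 − 123 = 22.
Column 2 needs 145; the known cells sum to 112, so (3,2) = 33.
From column 5, 145 − (34 + 37 + 23 + 31) gives (3,5) = 20.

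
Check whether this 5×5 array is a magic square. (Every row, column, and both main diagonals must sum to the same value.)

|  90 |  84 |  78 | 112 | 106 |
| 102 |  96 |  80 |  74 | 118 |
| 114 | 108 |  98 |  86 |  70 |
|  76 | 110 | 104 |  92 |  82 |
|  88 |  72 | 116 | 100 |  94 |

Row 1: 90 + 84 + 78 + 112 + 106 = 470.
Row 2: 102 + 96 + 80 + 74 + 118 = 470.
Row 3: 114 + 108 + 98 + 86 + 70 = 476.
Row 4: 76 + 110 + 104 + 92 + 82 = 464.
Row 5: 88 + 72 + 116 + 100 + 94 = 470.
Column 1: 90 + 102 + 114 + 76 + 88 = 470.
Column 2: 84 + 96 + 108 + 110 + 72 = 470.
Column 3: 78 + 80 + 98 + 104 + 116 = 476.
Column 4: 112 + 74 + 86 + 92 + 100 = 464.
Column 5: 106 + 118 + 70 + 82 + 94 = 470.
Main diagonal: 90 + 96 + 98 + 92 + 94 = 470.
Anti-diagonal: 106 + 74 + 98 + 110 + 88 = 476.

No — column 4 sums to 464 but main diagonal sums to 470.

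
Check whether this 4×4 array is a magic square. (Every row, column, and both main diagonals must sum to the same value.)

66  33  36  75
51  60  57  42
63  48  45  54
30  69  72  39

Yes

Row 1: 66 + 33 + 36 + 75 = 210.
Row 2: 51 + 60 + 57 + 42 = 210.
Row 3: 63 + 48 + 45 + 54 = 210.
Row 4: 30 + 69 + 72 + 39 = 210.
Column 1: 66 + 51 + 63 + 30 = 210.
Column 2: 33 + 60 + 48 + 69 = 210.
Column 3: 36 + 57 + 45 + 72 = 210.
Column 4: 75 + 42 + 54 + 39 = 210.
Main diagonal: 66 + 60 + 45 + 39 = 210.
Anti-diagonal: 75 + 57 + 48 + 30 = 210.
All lines sum to 210.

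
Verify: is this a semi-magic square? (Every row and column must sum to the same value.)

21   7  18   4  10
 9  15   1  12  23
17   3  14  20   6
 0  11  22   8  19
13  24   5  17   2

Row 1: 21 + 7 + 18 + 4 + 10 = 60.
Row 2: 9 + 15 + 1 + 12 + 23 = 60.
Row 3: 17 + 3 + 14 + 20 + 6 = 60.
Row 4: 0 + 11 + 22 + 8 + 19 = 60.
Row 5: 13 + 24 + 5 + 17 + 2 = 61.
Column 1: 21 + 9 + 17 + 0 + 13 = 60.
Column 2: 7 + 15 + 3 + 11 + 24 = 60.
Column 3: 18 + 1 + 14 + 22 + 5 = 60.
Column 4: 4 + 12 + 20 + 8 + 17 = 61.
Column 5: 10 + 23 + 6 + 19 + 2 = 60.

No — column 2 sums to 60 but column 4 sums to 61.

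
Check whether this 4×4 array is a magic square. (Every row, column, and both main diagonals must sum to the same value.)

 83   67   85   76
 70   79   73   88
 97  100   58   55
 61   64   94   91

No — column 1 sums to 311 but anti-diagonal sums to 310.

Row 1: 83 + 67 + 85 + 76 = 311.
Row 2: 70 + 79 + 73 + 88 = 310.
Row 3: 97 + 100 + 58 + 55 = 310.
Row 4: 61 + 64 + 94 + 91 = 310.
Column 1: 83 + 70 + 97 + 61 = 311.
Column 2: 67 + 79 + 100 + 64 = 310.
Column 3: 85 + 73 + 58 + 94 = 310.
Column 4: 76 + 88 + 55 + 91 = 310.
Main diagonal: 83 + 79 + 58 + 91 = 311.
Anti-diagonal: 76 + 73 + 100 + 61 = 310.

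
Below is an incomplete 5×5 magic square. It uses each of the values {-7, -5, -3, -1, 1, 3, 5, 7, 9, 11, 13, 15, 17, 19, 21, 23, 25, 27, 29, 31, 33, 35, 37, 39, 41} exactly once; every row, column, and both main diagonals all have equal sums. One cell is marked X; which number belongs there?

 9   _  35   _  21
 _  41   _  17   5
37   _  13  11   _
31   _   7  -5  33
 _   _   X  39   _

The 25 entries sum to 425, so each line sums to 425/5 = 85.
The remaining cell in row 4 is (4,2) = 85 − 66 = 19.
Column 4 needs 85; the known cells sum to 62, so (1,4) = 23.
The remaining cell in main diagonal is (5,5) = 85 − 58 = 27.
From anti-diagonal, 85 − (21 + 17 + 13 + 19) gives (5,1) = 15.
Row 1 needs 85; the known cells sum to 88, so (1,2) = -3.
Column 1 needs 85; the known cells sum to 92, so (2,1) = -7.
Column 5 needs 85; the known cells sum to 86, so (3,5) = -1.
The remaining cell in row 2 is (2,3) = 85 − 56 = 29.
Using row 3: 37 + 13 + 11 + (-1) + ? → (3,2) = 85 − 60 = 25.
The remaining cell in column 2 is (5,2) = 85 − 82 = 3.
The remaining cell in column 3 is (5,3) = 85 − 84 = 1.

1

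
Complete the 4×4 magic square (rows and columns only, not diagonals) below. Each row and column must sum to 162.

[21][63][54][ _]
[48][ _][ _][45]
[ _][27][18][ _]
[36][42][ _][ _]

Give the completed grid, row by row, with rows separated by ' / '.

21 63 54 24 / 48 30 39 45 / 57 27 18 60 / 36 42 51 33

Row 1: 21 + 63 + 54 + ? = 162, so (1,4) = 24.
Column 1: 21 + 48 + 36 + ? = 162, so (3,1) = 57.
The remaining cell in column 2 is (2,2) = 162 − 132 = 30.
From row 2, 162 − (48 + 30 + 45) gives (2,3) = 39.
The remaining cell in row 3 is (3,4) = 162 − 102 = 60.
Using column 3: 54 + 39 + 18 + ? → (4,3) = 162 − 111 = 51.
Using column 4: 24 + 45 + 60 + ? → (4,4) = 162 − 129 = 33.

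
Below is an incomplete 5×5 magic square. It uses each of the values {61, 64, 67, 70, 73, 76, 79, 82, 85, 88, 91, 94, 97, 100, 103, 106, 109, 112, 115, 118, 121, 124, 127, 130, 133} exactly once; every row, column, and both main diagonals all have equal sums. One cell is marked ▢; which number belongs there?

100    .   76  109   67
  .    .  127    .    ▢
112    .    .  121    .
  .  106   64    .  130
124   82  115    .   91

The 25 entries sum to 2425, so each line sums to 2425/5 = 485.
Using row 1: 100 + 76 + 109 + 67 + ? → (1,2) = 485 − 352 = 133.
From row 5, 485 − (124 + 82 + 115 + 91) gives (5,4) = 73.
From column 3, 485 − (76 + 127 + 64 + 115) gives (3,3) = 103.
Anti-diagonal needs 485; the known cells sum to 400, so (2,4) = 85.
Column 4: 109 + 85 + 121 + 73 + ? = 485, so (4,4) = 97.
Main diagonal: 100 + 103 + 97 + 91 + ? = 485, so (2,2) = 94.
Using row 4: 106 + 64 + 97 + 130 + ? → (4,1) = 485 − 397 = 88.
Column 1 needs 485; the known cells sum to 424, so (2,1) = 61.
Column 2 must total 485; the given cells sum to 415, so (3,2) = 70.
From row 2, 485 − (61 + 94 + 127 + 85) gives (2,5) = 118.

118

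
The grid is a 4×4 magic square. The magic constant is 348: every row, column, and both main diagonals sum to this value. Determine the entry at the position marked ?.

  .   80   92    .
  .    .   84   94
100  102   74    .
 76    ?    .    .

78

Using row 3: 100 + 102 + 74 + ? → (3,4) = 348 − 276 = 72.
From column 3, 348 − (92 + 84 + 74) gives (4,3) = 98.
Using anti-diagonal: 84 + 102 + 76 + ? → (1,4) = 348 − 262 = 86.
Using row 1: 80 + 92 + 86 + ? → (1,1) = 348 − 258 = 90.
Column 1 must total 348; the given cells sum to 266, so (2,1) = 82.
The remaining cell in column 4 is (4,4) = 348 − 252 = 96.
From main diagonal, 348 − (90 + 74 + 96) gives (2,2) = 88.
The remaining cell in row 4 is (4,2) = 348 − 270 = 78.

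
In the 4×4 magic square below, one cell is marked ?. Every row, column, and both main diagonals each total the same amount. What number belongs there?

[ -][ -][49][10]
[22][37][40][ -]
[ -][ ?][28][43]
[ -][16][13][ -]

Column 3 is complete and sums to 130; that is the magic constant.
Row 2 must total 130; the given cells sum to 99, so (2,4) = 31.
Column 4: 10 + 31 + 43 + ? = 130, so (4,4) = 46.
From main diagonal, 130 − (37 + 28 + 46) gives (1,1) = 19.
Row 1 needs 130; the known cells sum to 78, so (1,2) = 52.
Using row 4: 16 + 13 + 46 + ? → (4,1) = 130 − 75 = 55.
The remaining cell in column 1 is (3,1) = 130 − 96 = 34.
Column 2: 52 + 37 + 16 + ? = 130, so (3,2) = 25.

25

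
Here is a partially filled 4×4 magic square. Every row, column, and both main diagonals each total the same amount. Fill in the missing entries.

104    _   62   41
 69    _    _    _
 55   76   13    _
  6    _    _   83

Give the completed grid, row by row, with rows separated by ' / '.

Column 1 is already complete: 104 + 69 + 55 + 6 = 234, so that is the magic constant.
Row 1: 104 + 62 + 41 + ? = 234, so (1,2) = 27.
Using row 3: 55 + 76 + 13 + ? → (3,4) = 234 − 144 = 90.
Column 4 must total 234; the given cells sum to 214, so (2,4) = 20.
Using main diagonal: 104 + 13 + 83 + ? → (2,2) = 234 − 200 = 34.
Using anti-diagonal: 41 + 76 + 6 + ? → (2,3) = 234 − 123 = 111.
From column 2, 234 − (27 + 34 + 76) gives (4,2) = 97.
Column 3: 62 + 111 + 13 + ? = 234, so (4,3) = 48.

104 27 62 41 / 69 34 111 20 / 55 76 13 90 / 6 97 48 83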